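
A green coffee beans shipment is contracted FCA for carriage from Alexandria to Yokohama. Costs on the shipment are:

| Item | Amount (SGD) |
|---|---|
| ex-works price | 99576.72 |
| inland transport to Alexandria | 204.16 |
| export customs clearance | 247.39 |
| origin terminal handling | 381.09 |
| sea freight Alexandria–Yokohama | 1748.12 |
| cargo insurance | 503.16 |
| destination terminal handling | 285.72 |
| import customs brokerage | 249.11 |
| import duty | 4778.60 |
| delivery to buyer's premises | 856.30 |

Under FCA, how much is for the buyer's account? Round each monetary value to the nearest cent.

Buyer's account: SGD 8802.10

FCA: the seller delivers export-cleared goods to the carrier; the buyer bears costs from that point.
Seller's account: goods 99576.72 + inland to port 204.16 + export clearance 247.39 = 100028.27
Buyer's account: origin terminal 381.09 + freight 1748.12 + insurance 503.16 + destination terminal 285.72 + brokerage 249.11 + duty 4778.60 + delivery 856.30 = 8802.10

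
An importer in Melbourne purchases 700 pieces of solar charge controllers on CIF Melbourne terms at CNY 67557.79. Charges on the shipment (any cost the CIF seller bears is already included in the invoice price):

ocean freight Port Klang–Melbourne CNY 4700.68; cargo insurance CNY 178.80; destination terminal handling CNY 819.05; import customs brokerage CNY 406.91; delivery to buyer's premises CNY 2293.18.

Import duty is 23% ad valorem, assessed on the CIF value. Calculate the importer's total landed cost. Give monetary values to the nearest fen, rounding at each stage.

Total landed cost: CNY 86615.22

CIF: the seller pays costs through ocean freight and marine insurance to the destination port.
Already in the invoice (seller's account under CIF): freight, insurance — exclude.
The CIF price already equals the CIF value: 67557.79
Import duty = 67557.79 × 23% = 15538.29
Buyer bears: destination terminal 819.05 + brokerage 406.91 + delivery 2293.18 + duty 15538.29 = 19057.43
Landed cost = invoice 67557.79 + 19057.43 = 86615.22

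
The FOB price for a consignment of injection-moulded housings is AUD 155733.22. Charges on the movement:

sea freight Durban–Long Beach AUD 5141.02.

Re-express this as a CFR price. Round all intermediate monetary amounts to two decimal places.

From FOB to CFR, the seller additionally bears: freight.
CFR price = 155733.22 + 5141.02 = 160874.24

CFR price: AUD 160874.24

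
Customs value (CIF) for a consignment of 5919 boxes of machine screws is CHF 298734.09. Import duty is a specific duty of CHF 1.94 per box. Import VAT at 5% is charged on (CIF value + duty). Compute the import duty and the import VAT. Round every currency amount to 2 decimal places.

Import duty: CHF 11482.86; import VAT: CHF 15510.85

Import duty = 5919 × 1.94 = 11482.86
VAT base = CIF + duty = 298734.09 + 11482.86 = 310216.95
Import VAT = 310216.95 × 5% = 15510.85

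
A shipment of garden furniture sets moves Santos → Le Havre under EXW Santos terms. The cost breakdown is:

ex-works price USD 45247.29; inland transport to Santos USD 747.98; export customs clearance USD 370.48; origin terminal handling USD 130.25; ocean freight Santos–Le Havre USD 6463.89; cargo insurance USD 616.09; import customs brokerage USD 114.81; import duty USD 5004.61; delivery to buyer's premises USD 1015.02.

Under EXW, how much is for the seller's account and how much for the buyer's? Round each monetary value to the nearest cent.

Seller: USD 45247.29; buyer: USD 14463.13

EXW: the seller makes goods available at their premises; the buyer bears all onward costs.
Seller's account: goods 45247.29 = 45247.29
Buyer's account: inland to port 747.98 + export clearance 370.48 + origin terminal 130.25 + freight 6463.89 + insurance 616.09 + brokerage 114.81 + duty 5004.61 + delivery 1015.02 = 14463.13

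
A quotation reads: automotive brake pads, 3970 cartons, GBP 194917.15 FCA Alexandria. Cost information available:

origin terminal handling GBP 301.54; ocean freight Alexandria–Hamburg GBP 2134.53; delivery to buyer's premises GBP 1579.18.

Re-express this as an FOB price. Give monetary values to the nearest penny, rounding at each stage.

FOB price: GBP 195218.69

Not relevant to the conversion: freight, delivery — on the buyer under both terms; not part of either seller's price.
From FCA to FOB, the seller additionally bears: origin terminal.
FOB price = 194917.15 + 301.54 = 195218.69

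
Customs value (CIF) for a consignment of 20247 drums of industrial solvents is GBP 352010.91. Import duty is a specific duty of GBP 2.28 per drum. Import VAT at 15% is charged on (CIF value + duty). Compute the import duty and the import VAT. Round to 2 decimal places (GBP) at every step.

Import duty = 20247 × 2.28 = 46163.16
VAT base = CIF + duty = 352010.91 + 46163.16 = 398174.07
Import VAT = 398174.07 × 15% = 59726.11

Import duty: GBP 46163.16; import VAT: GBP 59726.11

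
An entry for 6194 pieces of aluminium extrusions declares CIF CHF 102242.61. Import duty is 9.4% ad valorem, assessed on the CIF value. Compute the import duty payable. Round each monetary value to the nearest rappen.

Import duty = 102242.61 × 9.4% = 9610.81

Import duty: CHF 9610.81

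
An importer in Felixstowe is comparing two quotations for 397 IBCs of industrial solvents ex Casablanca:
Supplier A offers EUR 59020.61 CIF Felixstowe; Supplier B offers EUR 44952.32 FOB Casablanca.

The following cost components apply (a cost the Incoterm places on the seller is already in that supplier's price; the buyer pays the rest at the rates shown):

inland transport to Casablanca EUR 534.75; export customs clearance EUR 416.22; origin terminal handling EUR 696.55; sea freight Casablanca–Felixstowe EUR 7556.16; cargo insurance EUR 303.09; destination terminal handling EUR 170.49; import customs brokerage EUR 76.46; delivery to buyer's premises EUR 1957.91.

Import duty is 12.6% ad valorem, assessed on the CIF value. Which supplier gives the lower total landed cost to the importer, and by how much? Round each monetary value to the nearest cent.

Supplier A (CIF):
The CIF price already equals the CIF value: 59020.61
Import duty = 59020.61 × 12.6% = 7436.60
Buyer bears (A): 170.49 + 76.46 + 1957.91 = 2204.86
Landed cost (A) = invoice 59020.61 + 2204.86 + duty 7436.60 = 68662.07
Supplier B (FOB):
CIF value = FOB price + freight + insurance = 44952.32 + 7556.16 + 303.09 = 52811.57
Import duty = 52811.57 × 12.6% = 6654.26
Buyer bears (B): 7556.16 + 303.09 + 170.49 + 76.46 + 1957.91 = 10064.11
Landed cost (B) = invoice 44952.32 + 10064.11 + duty 6654.26 = 61670.69
Difference = |68662.07 − 61670.69| = 6991.38

Supplier B is cheaper by EUR 6991.38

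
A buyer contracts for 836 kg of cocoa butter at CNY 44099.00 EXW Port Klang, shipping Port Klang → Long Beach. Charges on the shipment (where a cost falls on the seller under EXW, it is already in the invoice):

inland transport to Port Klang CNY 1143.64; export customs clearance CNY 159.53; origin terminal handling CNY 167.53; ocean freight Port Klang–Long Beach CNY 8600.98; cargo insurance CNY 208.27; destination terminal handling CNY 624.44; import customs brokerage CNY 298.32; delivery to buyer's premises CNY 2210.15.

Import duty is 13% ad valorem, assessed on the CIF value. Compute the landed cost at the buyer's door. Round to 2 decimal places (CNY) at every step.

EXW: the seller makes goods available at their premises; the buyer bears all onward costs.
CIF value = EXW price + inland to port + export clearance + origin terminal + freight + insurance = 44099.00 + 1143.64 + 159.53 + 167.53 + 8600.98 + 208.27 = 54378.95
Import duty = 54378.95 × 13% = 7069.26
Buyer bears: inland to port 1143.64 + export clearance 159.53 + origin terminal 167.53 + freight 8600.98 + insurance 208.27 + destination terminal 624.44 + brokerage 298.32 + delivery 2210.15 + duty 7069.26 = 20482.12
Landed cost = invoice 44099.00 + 20482.12 = 64581.12

Total landed cost: CNY 64581.12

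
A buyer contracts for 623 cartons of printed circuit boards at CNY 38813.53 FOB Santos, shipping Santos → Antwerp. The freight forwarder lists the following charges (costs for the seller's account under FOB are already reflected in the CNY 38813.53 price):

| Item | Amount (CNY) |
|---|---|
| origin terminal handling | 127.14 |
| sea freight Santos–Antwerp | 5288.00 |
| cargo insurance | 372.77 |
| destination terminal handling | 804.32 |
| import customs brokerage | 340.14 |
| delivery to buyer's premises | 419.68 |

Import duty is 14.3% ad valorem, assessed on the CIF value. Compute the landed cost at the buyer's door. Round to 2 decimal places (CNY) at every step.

FOB: the seller bears costs until goods are on board at the origin port; the buyer bears freight, insurance and all costs thereafter.
Already in the invoice (seller's account under FOB): origin terminal — exclude.
CIF value = FOB price + freight + insurance = 38813.53 + 5288.00 + 372.77 = 44474.30
Import duty = 44474.30 × 14.3% = 6359.82
Buyer bears: freight 5288.00 + insurance 372.77 + destination terminal 804.32 + brokerage 340.14 + delivery 419.68 + duty 6359.82 = 13584.73
Landed cost = invoice 38813.53 + 13584.73 = 52398.26

Total landed cost: CNY 52398.26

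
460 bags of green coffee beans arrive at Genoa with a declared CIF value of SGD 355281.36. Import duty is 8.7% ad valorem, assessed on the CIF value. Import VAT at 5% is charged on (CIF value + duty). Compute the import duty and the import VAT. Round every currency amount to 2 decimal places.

Import duty = 355281.36 × 8.7% = 30909.48
VAT base = CIF + duty = 355281.36 + 30909.48 = 386190.84
Import VAT = 386190.84 × 5% = 19309.54

Import duty: SGD 30909.48; import VAT: SGD 19309.54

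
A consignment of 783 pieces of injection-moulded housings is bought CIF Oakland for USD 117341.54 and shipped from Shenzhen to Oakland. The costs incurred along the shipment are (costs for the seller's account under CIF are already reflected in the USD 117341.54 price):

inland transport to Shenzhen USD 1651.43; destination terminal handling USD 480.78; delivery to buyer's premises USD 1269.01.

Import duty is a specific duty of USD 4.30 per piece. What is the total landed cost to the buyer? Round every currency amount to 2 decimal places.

CIF: the seller pays costs through ocean freight and marine insurance to the destination port.
Already in the invoice (seller's account under CIF): inland to port — exclude.
The CIF price already equals the CIF value: 117341.54
Import duty = 783 × 4.30 = 3366.90
Buyer bears: destination terminal 480.78 + delivery 1269.01 + duty 3366.90 = 5116.69
Landed cost = invoice 117341.54 + 5116.69 = 122458.23

Total landed cost: USD 122458.23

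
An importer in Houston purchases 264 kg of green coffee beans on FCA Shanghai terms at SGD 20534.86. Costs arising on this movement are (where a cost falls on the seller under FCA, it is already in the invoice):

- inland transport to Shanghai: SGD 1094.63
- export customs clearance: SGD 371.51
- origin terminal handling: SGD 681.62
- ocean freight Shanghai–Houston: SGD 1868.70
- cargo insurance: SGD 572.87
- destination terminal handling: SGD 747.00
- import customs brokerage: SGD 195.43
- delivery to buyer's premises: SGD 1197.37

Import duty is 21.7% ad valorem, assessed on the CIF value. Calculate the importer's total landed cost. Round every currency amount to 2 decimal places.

Total landed cost: SGD 30931.65

FCA: the seller delivers export-cleared goods to the carrier; the buyer bears costs from that point.
Already in the invoice (seller's account under FCA): inland to port, export clearance — exclude.
CIF value = FCA price + origin terminal + freight + insurance = 20534.86 + 681.62 + 1868.70 + 572.87 = 23658.05
Import duty = 23658.05 × 21.7% = 5133.80
Buyer bears: origin terminal 681.62 + freight 1868.70 + insurance 572.87 + destination terminal 747.00 + brokerage 195.43 + delivery 1197.37 + duty 5133.80 = 10396.79
Landed cost = invoice 20534.86 + 10396.79 = 30931.65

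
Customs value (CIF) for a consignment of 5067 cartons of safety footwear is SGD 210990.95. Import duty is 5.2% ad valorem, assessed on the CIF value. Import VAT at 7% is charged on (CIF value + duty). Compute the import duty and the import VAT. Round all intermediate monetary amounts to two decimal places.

Import duty = 210990.95 × 5.2% = 10971.53
VAT base = CIF + duty = 210990.95 + 10971.53 = 221962.48
Import VAT = 221962.48 × 7% = 15537.37

Import duty: SGD 10971.53; import VAT: SGD 15537.37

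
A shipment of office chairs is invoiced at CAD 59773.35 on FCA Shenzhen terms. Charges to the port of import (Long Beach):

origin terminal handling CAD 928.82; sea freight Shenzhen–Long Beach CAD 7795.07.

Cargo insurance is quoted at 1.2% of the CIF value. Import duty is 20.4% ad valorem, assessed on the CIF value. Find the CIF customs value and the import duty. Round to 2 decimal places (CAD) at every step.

CIF value: CAD 69329.19; import duty: CAD 14143.15

Let C be the CIF value. C = FCA price + pre-shipment costs + freight + 1.2% × C
C − 1.2% × C = 59773.35 + 928.82 + 7795.07
0.988 × C = 68497.24
C = 68497.24 / 0.988 = 69329.19
Insurance premium = 1.2% × 69329.19 = 831.95
Import duty = 69329.19 × 20.4% = 14143.15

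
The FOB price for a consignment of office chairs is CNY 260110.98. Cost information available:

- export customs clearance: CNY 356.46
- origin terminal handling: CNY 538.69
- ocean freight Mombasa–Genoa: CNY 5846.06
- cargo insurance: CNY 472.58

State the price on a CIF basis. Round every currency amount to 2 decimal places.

CIF price: CNY 266429.62

Not relevant to the conversion: export clearance, origin terminal — on the seller under both FOB and CIF; already in the FOB price and stays in the CIF price.
From FOB to CIF, the seller additionally bears: freight, insurance.
CIF price = 260110.98 + 5846.06 + 472.58 = 266429.62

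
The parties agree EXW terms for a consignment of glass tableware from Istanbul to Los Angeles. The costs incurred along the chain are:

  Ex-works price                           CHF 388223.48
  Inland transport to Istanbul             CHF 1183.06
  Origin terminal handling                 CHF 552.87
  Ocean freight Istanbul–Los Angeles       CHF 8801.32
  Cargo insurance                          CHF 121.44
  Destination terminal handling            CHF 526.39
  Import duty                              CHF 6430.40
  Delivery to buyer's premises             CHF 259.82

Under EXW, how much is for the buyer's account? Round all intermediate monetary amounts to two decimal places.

EXW: the seller makes goods available at their premises; the buyer bears all onward costs.
Seller's account: goods 388223.48 = 388223.48
Buyer's account: inland to port 1183.06 + origin terminal 552.87 + freight 8801.32 + insurance 121.44 + destination terminal 526.39 + duty 6430.40 + delivery 259.82 = 17875.30

Buyer's account: CHF 17875.30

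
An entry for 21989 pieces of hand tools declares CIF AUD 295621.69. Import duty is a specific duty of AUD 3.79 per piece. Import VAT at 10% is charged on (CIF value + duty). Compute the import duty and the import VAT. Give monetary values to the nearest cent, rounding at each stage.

Import duty = 21989 × 3.79 = 83338.31
VAT base = CIF + duty = 295621.69 + 83338.31 = 378960.00
Import VAT = 378960.00 × 10% = 37896.00

Import duty: AUD 83338.31; import VAT: AUD 37896.00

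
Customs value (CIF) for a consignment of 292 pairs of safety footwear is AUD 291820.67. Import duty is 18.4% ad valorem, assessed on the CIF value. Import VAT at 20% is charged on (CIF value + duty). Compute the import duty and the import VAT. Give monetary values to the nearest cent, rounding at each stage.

Import duty = 291820.67 × 18.4% = 53695.00
VAT base = CIF + duty = 291820.67 + 53695.00 = 345515.67
Import VAT = 345515.67 × 20% = 69103.13

Import duty: AUD 53695.00; import VAT: AUD 69103.13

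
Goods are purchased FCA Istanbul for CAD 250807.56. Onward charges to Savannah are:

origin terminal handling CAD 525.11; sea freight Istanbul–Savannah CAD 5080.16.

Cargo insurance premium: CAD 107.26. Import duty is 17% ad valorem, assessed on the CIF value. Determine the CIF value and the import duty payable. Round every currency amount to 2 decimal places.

CIF value: CAD 256520.09; import duty: CAD 43608.42

CIF = FCA price + pre-shipment costs + freight + insurance
CIF = 250807.56 + 525.11 + 5080.16 + 107.26 = 256520.09
Import duty = 256520.09 × 17% = 43608.42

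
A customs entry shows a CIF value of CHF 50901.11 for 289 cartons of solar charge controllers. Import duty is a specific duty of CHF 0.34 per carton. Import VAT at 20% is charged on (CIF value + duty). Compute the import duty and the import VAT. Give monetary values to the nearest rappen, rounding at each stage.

Import duty = 289 × 0.34 = 98.26
VAT base = CIF + duty = 50901.11 + 98.26 = 50999.37
Import VAT = 50999.37 × 20% = 10199.87

Import duty: CHF 98.26; import VAT: CHF 10199.87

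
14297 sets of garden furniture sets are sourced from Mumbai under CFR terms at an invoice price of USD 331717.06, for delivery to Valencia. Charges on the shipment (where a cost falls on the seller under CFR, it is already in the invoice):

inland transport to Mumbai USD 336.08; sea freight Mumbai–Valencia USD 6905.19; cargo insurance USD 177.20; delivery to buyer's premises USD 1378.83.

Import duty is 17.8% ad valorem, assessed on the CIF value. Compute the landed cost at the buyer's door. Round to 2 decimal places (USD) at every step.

Total landed cost: USD 392350.27

CFR: the seller pays costs through ocean freight to the destination port, but not insurance.
Already in the invoice (seller's account under CFR): inland to port, freight — exclude.
CIF value = CFR price + insurance = 331717.06 + 177.20 = 331894.26
Import duty = 331894.26 × 17.8% = 59077.18
Buyer bears: insurance 177.20 + delivery 1378.83 + duty 59077.18 = 60633.21
Landed cost = invoice 331717.06 + 60633.21 = 392350.27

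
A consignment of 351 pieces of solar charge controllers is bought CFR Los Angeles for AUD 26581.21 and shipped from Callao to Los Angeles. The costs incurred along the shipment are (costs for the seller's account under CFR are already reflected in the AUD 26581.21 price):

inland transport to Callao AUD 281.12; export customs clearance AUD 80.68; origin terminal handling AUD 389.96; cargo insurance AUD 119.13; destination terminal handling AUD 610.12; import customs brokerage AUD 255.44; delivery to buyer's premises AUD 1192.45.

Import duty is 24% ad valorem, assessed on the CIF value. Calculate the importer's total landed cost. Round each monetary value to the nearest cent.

Total landed cost: AUD 35166.43

CFR: the seller pays costs through ocean freight to the destination port, but not insurance.
Already in the invoice (seller's account under CFR): inland to port, export clearance, origin terminal — exclude.
CIF value = CFR price + insurance = 26581.21 + 119.13 = 26700.34
Import duty = 26700.34 × 24% = 6408.08
Buyer bears: insurance 119.13 + destination terminal 610.12 + brokerage 255.44 + delivery 1192.45 + duty 6408.08 = 8585.22
Landed cost = invoice 26581.21 + 8585.22 = 35166.43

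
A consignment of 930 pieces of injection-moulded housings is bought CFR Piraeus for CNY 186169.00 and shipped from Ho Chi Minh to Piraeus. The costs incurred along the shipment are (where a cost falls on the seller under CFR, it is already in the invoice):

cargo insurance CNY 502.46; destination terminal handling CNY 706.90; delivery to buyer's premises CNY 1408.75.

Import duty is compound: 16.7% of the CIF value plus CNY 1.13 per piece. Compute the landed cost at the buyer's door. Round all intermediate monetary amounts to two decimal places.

CFR: the seller pays costs through ocean freight to the destination port, but not insurance.
CIF value = CFR price + insurance = 186169.00 + 502.46 = 186671.46
Ad valorem component: 186671.46 × 16.7% = 31174.13
Specific component: 930 × 1.13 = 1050.90
Import duty = 31174.13 + 1050.90 = 32225.03
Buyer bears: insurance 502.46 + destination terminal 706.90 + delivery 1408.75 + duty 32225.03 = 34843.14
Landed cost = invoice 186169.00 + 34843.14 = 221012.14

Total landed cost: CNY 221012.14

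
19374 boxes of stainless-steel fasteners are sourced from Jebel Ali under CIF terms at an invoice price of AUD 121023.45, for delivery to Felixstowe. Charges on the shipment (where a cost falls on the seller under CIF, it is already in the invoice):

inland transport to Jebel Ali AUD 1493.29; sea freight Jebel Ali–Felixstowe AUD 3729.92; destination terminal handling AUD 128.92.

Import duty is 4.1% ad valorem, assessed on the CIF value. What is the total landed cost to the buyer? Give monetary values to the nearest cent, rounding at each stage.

CIF: the seller pays costs through ocean freight and marine insurance to the destination port.
Already in the invoice (seller's account under CIF): inland to port, freight — exclude.
The CIF price already equals the CIF value: 121023.45
Import duty = 121023.45 × 4.1% = 4961.96
Buyer bears: destination terminal 128.92 + duty 4961.96 = 5090.88
Landed cost = invoice 121023.45 + 5090.88 = 126114.33

Total landed cost: AUD 126114.33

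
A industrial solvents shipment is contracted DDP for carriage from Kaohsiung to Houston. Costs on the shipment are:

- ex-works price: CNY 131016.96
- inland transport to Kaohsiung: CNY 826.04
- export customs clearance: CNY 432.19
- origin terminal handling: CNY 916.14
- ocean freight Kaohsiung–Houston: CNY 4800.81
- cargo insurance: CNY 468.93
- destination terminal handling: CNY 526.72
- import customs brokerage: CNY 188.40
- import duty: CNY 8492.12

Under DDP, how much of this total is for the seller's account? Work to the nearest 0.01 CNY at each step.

DDP: the seller bears all costs including import duty.
Seller's account: goods 131016.96 + inland to port 826.04 + export clearance 432.19 + origin terminal 916.14 + freight 4800.81 + insurance 468.93 + destination terminal 526.72 + brokerage 188.40 + duty 8492.12 = 147668.31
Buyer's account: 0.00

Seller's account: CNY 147668.31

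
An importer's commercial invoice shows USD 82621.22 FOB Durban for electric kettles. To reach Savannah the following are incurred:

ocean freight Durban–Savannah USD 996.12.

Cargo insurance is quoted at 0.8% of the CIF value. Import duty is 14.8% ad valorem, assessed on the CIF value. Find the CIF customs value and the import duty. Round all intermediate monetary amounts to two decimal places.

Let C be the CIF value. C = FOB price + freight + 0.8% × C
C − 0.8% × C = 82621.22 + 996.12
0.992 × C = 83617.34
C = 83617.34 / 0.992 = 84291.67
Insurance premium = 0.8% × 84291.67 = 674.33
Import duty = 84291.67 × 14.8% = 12475.17

CIF value: USD 84291.67; import duty: USD 12475.17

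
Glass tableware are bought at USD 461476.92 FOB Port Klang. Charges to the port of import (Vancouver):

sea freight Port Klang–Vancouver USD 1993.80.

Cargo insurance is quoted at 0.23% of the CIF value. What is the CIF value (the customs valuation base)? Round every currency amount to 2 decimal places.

Let C be the CIF value. C = FOB price + freight + 0.23% × C
C − 0.23% × C = 461476.92 + 1993.80
0.9977 × C = 463470.72
C = 463470.72 / 0.9977 = 464539.16
Insurance premium = 0.23% × 464539.16 = 1068.44

CIF value: USD 464539.16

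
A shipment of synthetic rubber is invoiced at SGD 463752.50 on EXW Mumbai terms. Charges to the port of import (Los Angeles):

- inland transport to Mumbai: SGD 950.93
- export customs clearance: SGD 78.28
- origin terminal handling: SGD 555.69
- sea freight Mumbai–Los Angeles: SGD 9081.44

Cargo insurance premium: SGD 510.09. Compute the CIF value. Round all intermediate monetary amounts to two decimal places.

CIF value: SGD 474928.93

CIF = EXW price + pre-shipment costs + freight + insurance
CIF = 463752.50 + 950.93 + 78.28 + 555.69 + 9081.44 + 510.09 = 474928.93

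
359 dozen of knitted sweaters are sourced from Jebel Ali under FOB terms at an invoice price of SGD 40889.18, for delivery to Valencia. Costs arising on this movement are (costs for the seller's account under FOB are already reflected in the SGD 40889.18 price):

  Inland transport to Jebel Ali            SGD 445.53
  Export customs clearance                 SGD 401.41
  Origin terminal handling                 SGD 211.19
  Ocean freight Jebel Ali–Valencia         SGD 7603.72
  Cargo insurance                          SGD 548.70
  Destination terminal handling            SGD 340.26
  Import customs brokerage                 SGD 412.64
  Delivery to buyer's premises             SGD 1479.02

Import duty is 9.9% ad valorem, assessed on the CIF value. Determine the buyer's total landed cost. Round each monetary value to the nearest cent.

FOB: the seller bears costs until goods are on board at the origin port; the buyer bears freight, insurance and all costs thereafter.
Already in the invoice (seller's account under FOB): inland to port, export clearance, origin terminal — exclude.
CIF value = FOB price + freight + insurance = 40889.18 + 7603.72 + 548.70 = 49041.60
Import duty = 49041.60 × 9.9% = 4855.12
Buyer bears: freight 7603.72 + insurance 548.70 + destination terminal 340.26 + brokerage 412.64 + delivery 1479.02 + duty 4855.12 = 15239.46
Landed cost = invoice 40889.18 + 15239.46 = 56128.64

Total landed cost: SGD 56128.64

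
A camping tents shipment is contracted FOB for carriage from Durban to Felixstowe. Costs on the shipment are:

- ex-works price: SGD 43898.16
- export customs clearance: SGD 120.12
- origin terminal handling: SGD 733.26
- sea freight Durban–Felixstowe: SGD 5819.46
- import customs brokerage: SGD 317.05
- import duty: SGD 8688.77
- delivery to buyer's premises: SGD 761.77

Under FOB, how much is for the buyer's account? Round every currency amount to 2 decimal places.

FOB: the seller bears costs until goods are on board at the origin port; the buyer bears freight, insurance and all costs thereafter.
Seller's account: goods 43898.16 + export clearance 120.12 + origin terminal 733.26 = 44751.54
Buyer's account: freight 5819.46 + brokerage 317.05 + duty 8688.77 + delivery 761.77 = 15587.05

Buyer's account: SGD 15587.05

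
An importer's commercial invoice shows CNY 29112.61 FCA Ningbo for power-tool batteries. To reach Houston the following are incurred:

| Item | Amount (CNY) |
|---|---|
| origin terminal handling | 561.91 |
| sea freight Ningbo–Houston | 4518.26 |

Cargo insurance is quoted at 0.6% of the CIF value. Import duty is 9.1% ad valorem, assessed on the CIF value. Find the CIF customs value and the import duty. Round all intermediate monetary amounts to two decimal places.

CIF value: CNY 34399.18; import duty: CNY 3130.33

Let C be the CIF value. C = FCA price + pre-shipment costs + freight + 0.6% × C
C − 0.6% × C = 29112.61 + 561.91 + 4518.26
0.994 × C = 34192.78
C = 34192.78 / 0.994 = 34399.18
Insurance premium = 0.6% × 34399.18 = 206.40
Import duty = 34399.18 × 9.1% = 3130.33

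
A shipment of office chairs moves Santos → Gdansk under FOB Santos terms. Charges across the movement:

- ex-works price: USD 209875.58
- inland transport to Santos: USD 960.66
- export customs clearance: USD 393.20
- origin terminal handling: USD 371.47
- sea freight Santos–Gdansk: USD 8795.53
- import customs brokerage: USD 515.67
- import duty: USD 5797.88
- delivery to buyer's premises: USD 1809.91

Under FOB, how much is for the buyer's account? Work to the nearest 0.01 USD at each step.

Buyer's account: USD 16918.99

FOB: the seller bears costs until goods are on board at the origin port; the buyer bears freight, insurance and all costs thereafter.
Seller's account: goods 209875.58 + inland to port 960.66 + export clearance 393.20 + origin terminal 371.47 = 211600.91
Buyer's account: freight 8795.53 + brokerage 515.67 + duty 5797.88 + delivery 1809.91 = 16918.99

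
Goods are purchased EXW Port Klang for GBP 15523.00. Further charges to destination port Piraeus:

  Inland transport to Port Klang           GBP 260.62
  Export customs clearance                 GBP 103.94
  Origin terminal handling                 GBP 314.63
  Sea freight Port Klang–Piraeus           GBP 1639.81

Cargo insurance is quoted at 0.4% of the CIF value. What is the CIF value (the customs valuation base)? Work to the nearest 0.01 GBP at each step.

Let C be the CIF value. C = EXW price + pre-shipment costs + freight + 0.4% × C
C − 0.4% × C = 15523.00 + 260.62 + 103.94 + 314.63 + 1639.81
0.996 × C = 17842.00
C = 17842.00 / 0.996 = 17913.65
Insurance premium = 0.4% × 17913.65 = 71.65

CIF value: GBP 17913.65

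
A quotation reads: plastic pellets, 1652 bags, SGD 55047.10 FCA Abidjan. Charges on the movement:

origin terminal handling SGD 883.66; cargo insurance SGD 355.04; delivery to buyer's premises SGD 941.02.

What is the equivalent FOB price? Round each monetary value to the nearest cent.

FOB price: SGD 55930.76

Not relevant to the conversion: insurance, delivery — on the buyer under both terms; not part of either seller's price.
From FCA to FOB, the seller additionally bears: origin terminal.
FOB price = 55047.10 + 883.66 = 55930.76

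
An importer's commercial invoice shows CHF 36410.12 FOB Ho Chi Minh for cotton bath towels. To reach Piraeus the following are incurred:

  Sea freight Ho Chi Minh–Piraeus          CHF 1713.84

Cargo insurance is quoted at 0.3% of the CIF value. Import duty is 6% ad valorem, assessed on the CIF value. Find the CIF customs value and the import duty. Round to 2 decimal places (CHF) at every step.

Let C be the CIF value. C = FOB price + freight + 0.3% × C
C − 0.3% × C = 36410.12 + 1713.84
0.997 × C = 38123.96
C = 38123.96 / 0.997 = 38238.68
Insurance premium = 0.3% × 38238.68 = 114.72
Import duty = 38238.68 × 6% = 2294.32

CIF value: CHF 38238.68; import duty: CHF 2294.32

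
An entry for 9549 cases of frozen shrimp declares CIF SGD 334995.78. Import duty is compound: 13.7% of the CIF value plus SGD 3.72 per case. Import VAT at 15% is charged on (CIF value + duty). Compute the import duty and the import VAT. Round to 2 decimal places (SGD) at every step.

Ad valorem component: 334995.78 × 13.7% = 45894.42
Specific component: 9549 × 3.72 = 35522.28
Import duty = 45894.42 + 35522.28 = 81416.70
VAT base = CIF + duty = 334995.78 + 81416.70 = 416412.48
Import VAT = 416412.48 × 15% = 62461.87

Import duty: SGD 81416.70; import VAT: SGD 62461.87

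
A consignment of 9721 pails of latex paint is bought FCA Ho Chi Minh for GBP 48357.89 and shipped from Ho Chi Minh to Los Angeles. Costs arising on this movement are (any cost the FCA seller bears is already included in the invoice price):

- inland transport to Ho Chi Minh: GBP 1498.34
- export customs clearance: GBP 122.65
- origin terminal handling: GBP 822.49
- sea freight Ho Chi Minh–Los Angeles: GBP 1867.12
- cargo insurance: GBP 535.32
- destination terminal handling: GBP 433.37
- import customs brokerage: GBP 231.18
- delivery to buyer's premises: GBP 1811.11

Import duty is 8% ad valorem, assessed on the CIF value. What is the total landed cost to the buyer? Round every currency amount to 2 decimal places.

Total landed cost: GBP 58185.11

FCA: the seller delivers export-cleared goods to the carrier; the buyer bears costs from that point.
Already in the invoice (seller's account under FCA): inland to port, export clearance — exclude.
CIF value = FCA price + origin terminal + freight + insurance = 48357.89 + 822.49 + 1867.12 + 535.32 = 51582.82
Import duty = 51582.82 × 8% = 4126.63
Buyer bears: origin terminal 822.49 + freight 1867.12 + insurance 535.32 + destination terminal 433.37 + brokerage 231.18 + delivery 1811.11 + duty 4126.63 = 9827.22
Landed cost = invoice 48357.89 + 9827.22 = 58185.11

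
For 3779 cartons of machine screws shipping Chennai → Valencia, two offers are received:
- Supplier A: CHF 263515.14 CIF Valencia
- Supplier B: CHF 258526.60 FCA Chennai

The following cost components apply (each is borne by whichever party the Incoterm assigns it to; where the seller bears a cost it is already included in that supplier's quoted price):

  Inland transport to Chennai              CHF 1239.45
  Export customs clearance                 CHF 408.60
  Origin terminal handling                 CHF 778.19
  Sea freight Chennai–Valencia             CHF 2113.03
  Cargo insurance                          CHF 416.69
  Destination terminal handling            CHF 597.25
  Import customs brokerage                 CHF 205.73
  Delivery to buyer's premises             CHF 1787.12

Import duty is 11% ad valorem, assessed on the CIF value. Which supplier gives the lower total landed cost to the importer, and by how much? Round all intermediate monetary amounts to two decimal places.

Supplier A (CIF):
The CIF price already equals the CIF value: 263515.14
Import duty = 263515.14 × 11% = 28986.67
Buyer bears (A): 597.25 + 205.73 + 1787.12 = 2590.10
Landed cost (A) = invoice 263515.14 + 2590.10 + duty 28986.67 = 295091.91
Supplier B (FCA):
CIF value = FCA price + origin terminal + freight + insurance = 258526.60 + 778.19 + 2113.03 + 416.69 = 261834.51
Import duty = 261834.51 × 11% = 28801.80
Buyer bears (B): 778.19 + 2113.03 + 416.69 + 597.25 + 205.73 + 1787.12 = 5898.01
Landed cost (B) = invoice 258526.60 + 5898.01 + duty 28801.80 = 293226.41
Difference = |295091.91 − 293226.41| = 1865.50

Supplier B is cheaper by CHF 1865.50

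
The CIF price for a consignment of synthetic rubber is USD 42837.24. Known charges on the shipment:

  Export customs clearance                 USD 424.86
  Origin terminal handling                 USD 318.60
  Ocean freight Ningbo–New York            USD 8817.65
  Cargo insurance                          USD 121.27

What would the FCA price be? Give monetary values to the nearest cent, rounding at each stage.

FCA price: USD 33579.72

Not relevant to the conversion: export clearance — on the seller under both CIF and FCA; already in the CIF price and stays in the FCA price.
From CIF to FCA, the seller no longer bears: origin terminal, freight, insurance.
FCA price = 42837.24 − 318.60 − 8817.65 − 121.27 = 33579.72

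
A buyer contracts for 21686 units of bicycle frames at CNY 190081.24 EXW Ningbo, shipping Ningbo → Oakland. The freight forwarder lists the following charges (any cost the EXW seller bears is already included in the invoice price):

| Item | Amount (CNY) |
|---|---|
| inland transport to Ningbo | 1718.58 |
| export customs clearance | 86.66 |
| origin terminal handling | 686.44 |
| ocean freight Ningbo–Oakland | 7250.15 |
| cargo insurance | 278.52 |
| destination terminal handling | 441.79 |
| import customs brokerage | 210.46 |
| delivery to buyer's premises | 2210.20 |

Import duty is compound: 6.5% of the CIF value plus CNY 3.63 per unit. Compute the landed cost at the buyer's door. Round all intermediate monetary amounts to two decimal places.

EXW: the seller makes goods available at their premises; the buyer bears all onward costs.
CIF value = EXW price + inland to port + export clearance + origin terminal + freight + insurance = 190081.24 + 1718.58 + 86.66 + 686.44 + 7250.15 + 278.52 = 200101.59
Ad valorem component: 200101.59 × 6.5% = 13006.60
Specific component: 21686 × 3.63 = 78720.18
Import duty = 13006.60 + 78720.18 = 91726.78
Buyer bears: inland to port 1718.58 + export clearance 86.66 + origin terminal 686.44 + freight 7250.15 + insurance 278.52 + destination terminal 441.79 + brokerage 210.46 + delivery 2210.20 + duty 91726.78 = 104609.58
Landed cost = invoice 190081.24 + 104609.58 = 294690.82

Total landed cost: CNY 294690.82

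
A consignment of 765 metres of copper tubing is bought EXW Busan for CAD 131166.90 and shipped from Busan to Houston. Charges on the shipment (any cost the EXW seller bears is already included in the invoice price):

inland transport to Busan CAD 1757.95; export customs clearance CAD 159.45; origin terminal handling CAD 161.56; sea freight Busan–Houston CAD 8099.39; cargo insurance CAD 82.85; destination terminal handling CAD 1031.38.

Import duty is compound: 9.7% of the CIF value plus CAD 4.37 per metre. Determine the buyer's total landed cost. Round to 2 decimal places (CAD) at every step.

EXW: the seller makes goods available at their premises; the buyer bears all onward costs.
CIF value = EXW price + inland to port + export clearance + origin terminal + freight + insurance = 131166.90 + 1757.95 + 159.45 + 161.56 + 8099.39 + 82.85 = 141428.10
Ad valorem component: 141428.10 × 9.7% = 13718.53
Specific component: 765 × 4.37 = 3343.05
Import duty = 13718.53 + 3343.05 = 17061.58
Buyer bears: inland to port 1757.95 + export clearance 159.45 + origin terminal 161.56 + freight 8099.39 + insurance 82.85 + destination terminal 1031.38 + duty 17061.58 = 28354.16
Landed cost = invoice 131166.90 + 28354.16 = 159521.06

Total landed cost: CAD 159521.06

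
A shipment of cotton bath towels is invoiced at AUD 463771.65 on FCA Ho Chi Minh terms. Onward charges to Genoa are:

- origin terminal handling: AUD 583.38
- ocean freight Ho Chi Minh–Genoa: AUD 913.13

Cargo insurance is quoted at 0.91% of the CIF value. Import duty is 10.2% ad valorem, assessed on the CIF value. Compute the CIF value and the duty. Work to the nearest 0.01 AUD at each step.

CIF value: AUD 469540.98; import duty: AUD 47893.18

Let C be the CIF value. C = FCA price + pre-shipment costs + freight + 0.91% × C
C − 0.91% × C = 463771.65 + 583.38 + 913.13
0.9909 × C = 465268.16
C = 465268.16 / 0.9909 = 469540.98
Insurance premium = 0.91% × 469540.98 = 4272.82
Import duty = 469540.98 × 10.2% = 47893.18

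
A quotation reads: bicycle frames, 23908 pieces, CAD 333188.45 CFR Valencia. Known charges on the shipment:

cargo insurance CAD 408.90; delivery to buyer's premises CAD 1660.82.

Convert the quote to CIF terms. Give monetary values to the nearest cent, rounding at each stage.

CIF price: CAD 333597.35

Not relevant to the conversion: delivery — on the buyer under both terms; not part of either seller's price.
From CFR to CIF, the seller additionally bears: insurance.
CIF price = 333188.45 + 408.90 = 333597.35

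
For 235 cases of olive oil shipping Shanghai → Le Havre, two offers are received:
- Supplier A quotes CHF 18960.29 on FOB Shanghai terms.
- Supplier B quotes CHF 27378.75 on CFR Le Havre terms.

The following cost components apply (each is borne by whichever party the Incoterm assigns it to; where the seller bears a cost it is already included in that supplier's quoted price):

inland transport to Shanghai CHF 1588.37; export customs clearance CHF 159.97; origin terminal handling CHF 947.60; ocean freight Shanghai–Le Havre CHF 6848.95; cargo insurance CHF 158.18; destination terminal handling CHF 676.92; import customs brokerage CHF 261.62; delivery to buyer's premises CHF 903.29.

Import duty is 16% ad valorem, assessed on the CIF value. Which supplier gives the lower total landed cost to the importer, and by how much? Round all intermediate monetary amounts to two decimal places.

Supplier A (FOB):
CIF value = FOB price + freight + insurance = 18960.29 + 6848.95 + 158.18 = 25967.42
Import duty = 25967.42 × 16% = 4154.79
Buyer bears (A): 6848.95 + 158.18 + 676.92 + 261.62 + 903.29 = 8848.96
Landed cost (A) = invoice 18960.29 + 8848.96 + duty 4154.79 = 31964.04
Supplier B (CFR):
CIF value = CFR price + insurance = 27378.75 + 158.18 = 27536.93
Import duty = 27536.93 × 16% = 4405.91
Buyer bears (B): 158.18 + 676.92 + 261.62 + 903.29 = 2000.01
Landed cost (B) = invoice 27378.75 + 2000.01 + duty 4405.91 = 33784.67
Difference = |31964.04 − 33784.67| = 1820.63

Supplier A is cheaper by CHF 1820.63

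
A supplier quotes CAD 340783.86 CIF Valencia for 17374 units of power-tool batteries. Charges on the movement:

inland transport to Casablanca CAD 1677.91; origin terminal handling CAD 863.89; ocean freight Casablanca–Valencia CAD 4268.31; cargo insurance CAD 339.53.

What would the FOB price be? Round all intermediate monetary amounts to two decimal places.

FOB price: CAD 336176.02

Not relevant to the conversion: inland to port, origin terminal — on the seller under both CIF and FOB; already in the CIF price and stays in the FOB price.
From CIF to FOB, the seller no longer bears: freight, insurance.
FOB price = 340783.86 − 4268.31 − 339.53 = 336176.02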